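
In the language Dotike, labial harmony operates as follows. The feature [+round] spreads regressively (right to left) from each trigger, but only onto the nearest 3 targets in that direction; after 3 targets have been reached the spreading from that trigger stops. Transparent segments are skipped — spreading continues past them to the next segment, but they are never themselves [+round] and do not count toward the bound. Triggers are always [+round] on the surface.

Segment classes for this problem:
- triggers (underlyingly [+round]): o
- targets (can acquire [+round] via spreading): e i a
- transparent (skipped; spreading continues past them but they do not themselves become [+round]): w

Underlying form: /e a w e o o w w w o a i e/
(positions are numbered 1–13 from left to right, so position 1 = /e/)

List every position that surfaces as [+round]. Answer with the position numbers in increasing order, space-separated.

From /o/ at 5 leftward: 4 /e/ → [+round]; 3 /w/ transparent; 2 /a/ → [+round]; 1 /e/ → [+round]; bound reached.
From /o/ at 6 leftward: 5 /o/ is itself a trigger — this domain ends here.
From /o/ at 10 leftward: 9 /w/ transparent; 8 /w/ transparent; 7 /w/ transparent; 6 /o/ is itself a trigger — this domain ends here.
Targets with no active source: positions 11 12 13 stay [-round].

1 2 4 5 6 10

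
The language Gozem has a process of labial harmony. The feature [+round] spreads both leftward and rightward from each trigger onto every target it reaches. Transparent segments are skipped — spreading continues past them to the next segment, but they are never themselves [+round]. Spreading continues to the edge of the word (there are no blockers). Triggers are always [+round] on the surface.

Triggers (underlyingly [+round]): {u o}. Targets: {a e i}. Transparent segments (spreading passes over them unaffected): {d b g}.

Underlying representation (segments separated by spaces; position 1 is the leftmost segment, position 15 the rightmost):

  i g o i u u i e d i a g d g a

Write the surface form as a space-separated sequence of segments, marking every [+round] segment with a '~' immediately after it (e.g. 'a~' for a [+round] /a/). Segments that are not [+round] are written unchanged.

i~ g o~ i~ u~ u~ i~ e~ d i~ a~ g d g a~

From /o/ at 3 rightward: 4 /i/ → [+round]; 5 /u/ is itself a trigger — this domain ends here.
From /o/ at 3 leftward: 2 /g/ transparent; 1 /i/ → [+round]; word edge.
From /u/ at 5 rightward: 6 /u/ is itself a trigger — this domain ends here.
From /u/ at 5 leftward: 4 /i/ → [+round]; 3 /o/ is itself a trigger — this domain ends here.
From /u/ at 6 rightward: 7 /i/ → [+round]; 8 /e/ → [+round]; 9 /d/ transparent; 10 /i/ → [+round]; 11 /a/ → [+round]; 12 /g/ transparent; 13 /d/ transparent; 14 /g/ transparent; 15 /a/ → [+round]; word edge.
From /u/ at 6 leftward: 5 /u/ is itself a trigger — this domain ends here.
[+round] positions on the surface: 1 3 4 5 6 7 8 10 11 15.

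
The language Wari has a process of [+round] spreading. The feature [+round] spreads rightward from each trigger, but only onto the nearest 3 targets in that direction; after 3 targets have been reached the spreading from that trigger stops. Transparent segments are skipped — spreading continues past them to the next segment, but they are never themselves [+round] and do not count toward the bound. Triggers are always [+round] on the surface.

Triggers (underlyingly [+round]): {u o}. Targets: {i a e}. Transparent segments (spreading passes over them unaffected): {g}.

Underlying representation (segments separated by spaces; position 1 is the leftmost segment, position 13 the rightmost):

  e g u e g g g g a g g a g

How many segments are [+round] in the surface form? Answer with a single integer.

From /u/ at 3 rightward: 4 /e/ → [+round]; 5 /g/ transparent; 6 /g/ transparent; 7 /g/ transparent; 8 /g/ transparent; 9 /a/ → [+round]; 10 /g/ transparent; 11 /g/ transparent; 12 /a/ → [+round]; bound reached.
Target with no active source: position 1 stays [-round].
[+round] positions on the surface: 3 4 9 12.

4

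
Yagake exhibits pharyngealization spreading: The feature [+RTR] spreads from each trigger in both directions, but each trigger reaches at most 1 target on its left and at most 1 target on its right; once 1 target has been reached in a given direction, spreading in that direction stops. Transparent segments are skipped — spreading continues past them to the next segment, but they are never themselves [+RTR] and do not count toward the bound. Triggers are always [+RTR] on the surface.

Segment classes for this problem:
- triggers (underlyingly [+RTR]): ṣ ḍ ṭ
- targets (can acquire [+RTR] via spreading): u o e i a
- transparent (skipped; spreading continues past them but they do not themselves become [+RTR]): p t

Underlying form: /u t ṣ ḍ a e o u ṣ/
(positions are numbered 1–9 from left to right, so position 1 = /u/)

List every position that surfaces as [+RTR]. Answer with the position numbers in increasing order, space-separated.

From /ṣ/ at 3 rightward: 4 /ḍ/ is itself a trigger — this domain ends here.
From /ṣ/ at 3 leftward: 2 /t/ transparent; 1 /u/ → [+RTR]; bound reached.
From /ḍ/ at 4 rightward: 5 /a/ → [+RTR]; bound reached.
From /ḍ/ at 4 leftward: 3 /ṣ/ is itself a trigger — this domain ends here.
From /ṣ/ at 9 rightward: word edge.
From /ṣ/ at 9 leftward: 8 /u/ → [+RTR]; bound reached.
Targets with no active source: positions 6 7 stay [-emphatic].

1 3 4 5 8 9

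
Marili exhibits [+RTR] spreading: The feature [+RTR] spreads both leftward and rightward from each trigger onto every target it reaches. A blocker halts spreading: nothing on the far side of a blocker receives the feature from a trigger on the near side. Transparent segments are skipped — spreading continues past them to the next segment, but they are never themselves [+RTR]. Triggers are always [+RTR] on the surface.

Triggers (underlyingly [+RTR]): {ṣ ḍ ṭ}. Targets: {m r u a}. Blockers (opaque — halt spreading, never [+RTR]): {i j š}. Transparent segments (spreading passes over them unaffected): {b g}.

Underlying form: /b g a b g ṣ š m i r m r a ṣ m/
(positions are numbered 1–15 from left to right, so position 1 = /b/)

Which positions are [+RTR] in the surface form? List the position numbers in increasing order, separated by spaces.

From /ṣ/ at 6 rightward: 7 /š/ blocks.
From /ṣ/ at 6 leftward: 5 /g/ transparent; 4 /b/ transparent; 3 /a/ → [+RTR]; 2 /g/ transparent; 1 /b/ transparent; word edge.
From /ṣ/ at 14 rightward: 15 /m/ → [+RTR]; word edge.
From /ṣ/ at 14 leftward: 13 /a/ → [+RTR]; 12 /r/ → [+RTR]; 11 /m/ → [+RTR]; 10 /r/ → [+RTR]; 9 /i/ blocks.
Target with no active source: position 8 stays [-emphatic].

3 6 10 11 12 13 14 15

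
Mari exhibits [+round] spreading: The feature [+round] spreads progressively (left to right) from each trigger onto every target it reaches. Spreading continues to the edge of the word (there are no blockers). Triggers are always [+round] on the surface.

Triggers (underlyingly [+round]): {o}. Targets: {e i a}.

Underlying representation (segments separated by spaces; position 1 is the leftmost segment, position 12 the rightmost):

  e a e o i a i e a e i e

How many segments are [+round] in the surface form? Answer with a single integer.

9

From /o/ at 4 rightward: 5 /i/ → [+round]; 6 /a/ → [+round]; 7 /i/ → [+round]; 8 /e/ → [+round]; 9 /a/ → [+round]; 10 /e/ → [+round]; 11 /i/ → [+round]; 12 /e/ → [+round]; word edge.
Targets with no active source: positions 1 2 3 stay [-round].
[+round] positions on the surface: 4 5 6 7 8 9 10 11 12.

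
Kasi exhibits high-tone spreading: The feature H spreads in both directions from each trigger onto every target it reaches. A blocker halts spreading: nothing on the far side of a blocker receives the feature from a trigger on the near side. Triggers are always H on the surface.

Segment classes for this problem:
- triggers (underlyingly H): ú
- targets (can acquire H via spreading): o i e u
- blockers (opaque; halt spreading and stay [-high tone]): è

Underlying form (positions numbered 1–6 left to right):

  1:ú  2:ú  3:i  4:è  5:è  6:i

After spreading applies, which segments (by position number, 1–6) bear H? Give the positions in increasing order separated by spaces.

From /ú/ at 1 rightward: 2 /ú/ is itself a trigger — this domain ends here.
From /ú/ at 1 leftward: word edge.
From /ú/ at 2 rightward: 3 /i/ → H; 4 /è/ blocks.
From /ú/ at 2 leftward: 1 /ú/ is itself a trigger — this domain ends here.
Target with no active source: position 6 stays [-high tone].

1 2 3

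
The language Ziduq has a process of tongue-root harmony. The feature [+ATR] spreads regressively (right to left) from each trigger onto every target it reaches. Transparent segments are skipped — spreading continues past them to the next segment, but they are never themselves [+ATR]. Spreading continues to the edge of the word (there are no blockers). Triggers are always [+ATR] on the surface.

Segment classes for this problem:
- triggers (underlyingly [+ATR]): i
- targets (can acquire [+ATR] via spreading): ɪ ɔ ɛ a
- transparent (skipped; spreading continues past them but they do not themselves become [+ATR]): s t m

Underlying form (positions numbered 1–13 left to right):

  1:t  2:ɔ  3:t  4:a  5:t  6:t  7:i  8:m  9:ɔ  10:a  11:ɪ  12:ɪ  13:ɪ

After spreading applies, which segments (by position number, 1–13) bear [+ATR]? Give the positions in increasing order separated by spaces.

2 4 7

From /i/ at 7 leftward: 6 /t/ transparent; 5 /t/ transparent; 4 /a/ → [+ATR]; 3 /t/ transparent; 2 /ɔ/ → [+ATR]; 1 /t/ transparent; word edge.
Targets with no active source: positions 9 10 11 12 13 stay [-ATR].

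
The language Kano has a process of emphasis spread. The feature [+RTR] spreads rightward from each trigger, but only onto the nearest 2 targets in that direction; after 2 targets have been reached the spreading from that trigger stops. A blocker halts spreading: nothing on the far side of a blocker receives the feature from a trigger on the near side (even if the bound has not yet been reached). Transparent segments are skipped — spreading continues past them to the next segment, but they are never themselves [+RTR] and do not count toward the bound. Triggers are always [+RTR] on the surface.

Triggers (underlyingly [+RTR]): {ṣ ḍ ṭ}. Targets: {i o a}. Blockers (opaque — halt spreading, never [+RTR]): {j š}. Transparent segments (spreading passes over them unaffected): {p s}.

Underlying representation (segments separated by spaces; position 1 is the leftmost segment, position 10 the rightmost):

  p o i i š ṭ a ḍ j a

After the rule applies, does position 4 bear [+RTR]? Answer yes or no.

From /ṭ/ at 6 rightward: 7 /a/ → [+RTR]; 8 /ḍ/ is itself a trigger — this domain ends here.
From /ḍ/ at 8 rightward: 9 /j/ blocks.
Targets with no active source: positions 2 3 4 10 stay [-emphatic].
[+RTR] positions on the surface: 6 7 8.

no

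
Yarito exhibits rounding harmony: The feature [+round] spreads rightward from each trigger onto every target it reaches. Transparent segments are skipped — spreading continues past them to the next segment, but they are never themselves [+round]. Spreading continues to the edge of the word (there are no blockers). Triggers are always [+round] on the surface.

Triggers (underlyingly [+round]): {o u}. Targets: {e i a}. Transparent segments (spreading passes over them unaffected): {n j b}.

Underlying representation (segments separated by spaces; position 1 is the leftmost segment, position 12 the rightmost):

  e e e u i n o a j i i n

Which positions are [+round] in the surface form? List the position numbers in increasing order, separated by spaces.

From /u/ at 4 rightward: 5 /i/ → [+round]; 6 /n/ transparent; 7 /o/ is itself a trigger — this domain ends here.
From /o/ at 7 rightward: 8 /a/ → [+round]; 9 /j/ transparent; 10 /i/ → [+round]; 11 /i/ → [+round]; 12 /n/ transparent; word edge.
Targets with no active source: positions 1 2 3 stay [-round].

4 5 7 8 10 11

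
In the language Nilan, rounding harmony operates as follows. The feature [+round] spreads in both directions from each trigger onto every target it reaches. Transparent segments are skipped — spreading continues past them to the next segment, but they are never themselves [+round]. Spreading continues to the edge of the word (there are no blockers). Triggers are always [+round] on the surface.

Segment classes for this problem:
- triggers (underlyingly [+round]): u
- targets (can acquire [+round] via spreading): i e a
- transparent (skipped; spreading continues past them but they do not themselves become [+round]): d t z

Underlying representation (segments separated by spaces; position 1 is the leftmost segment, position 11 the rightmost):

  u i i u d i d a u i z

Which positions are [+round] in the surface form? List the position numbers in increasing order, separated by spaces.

1 2 3 4 6 8 9 10

From /u/ at 1 rightward: 2 /i/ → [+round]; 3 /i/ → [+round]; 4 /u/ is itself a trigger — this domain ends here.
From /u/ at 1 leftward: word edge.
From /u/ at 4 rightward: 5 /d/ transparent; 6 /i/ → [+round]; 7 /d/ transparent; 8 /a/ → [+round]; 9 /u/ is itself a trigger — this domain ends here.
From /u/ at 4 leftward: 3 /i/ → [+round]; 2 /i/ → [+round]; 1 /u/ is itself a trigger — this domain ends here.
From /u/ at 9 rightward: 10 /i/ → [+round]; 11 /z/ transparent; word edge.
From /u/ at 9 leftward: 8 /a/ → [+round]; 7 /d/ transparent; 6 /i/ → [+round]; 5 /d/ transparent; 4 /u/ is itself a trigger — this domain ends here.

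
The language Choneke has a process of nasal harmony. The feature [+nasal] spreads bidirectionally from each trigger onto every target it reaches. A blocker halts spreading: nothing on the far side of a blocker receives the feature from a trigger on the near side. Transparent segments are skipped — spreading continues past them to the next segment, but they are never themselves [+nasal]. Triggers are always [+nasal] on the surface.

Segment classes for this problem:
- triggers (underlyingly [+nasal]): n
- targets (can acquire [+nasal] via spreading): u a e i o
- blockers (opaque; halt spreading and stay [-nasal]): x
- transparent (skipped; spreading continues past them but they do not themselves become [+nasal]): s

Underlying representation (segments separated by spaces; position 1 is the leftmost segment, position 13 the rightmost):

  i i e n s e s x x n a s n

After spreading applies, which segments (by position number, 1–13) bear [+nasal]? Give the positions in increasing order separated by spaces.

1 2 3 4 6 10 11 13

From /n/ at 4 rightward: 5 /s/ transparent; 6 /e/ → [+nasal]; 7 /s/ transparent; 8 /x/ blocks.
From /n/ at 4 leftward: 3 /e/ → [+nasal]; 2 /i/ → [+nasal]; 1 /i/ → [+nasal]; word edge.
From /n/ at 10 rightward: 11 /a/ → [+nasal]; 12 /s/ transparent; 13 /n/ is itself a trigger — this domain ends here.
From /n/ at 10 leftward: 9 /x/ blocks.
From /n/ at 13 rightward: word edge.
From /n/ at 13 leftward: 12 /s/ transparent; 11 /a/ → [+nasal]; 10 /n/ is itself a trigger — this domain ends here.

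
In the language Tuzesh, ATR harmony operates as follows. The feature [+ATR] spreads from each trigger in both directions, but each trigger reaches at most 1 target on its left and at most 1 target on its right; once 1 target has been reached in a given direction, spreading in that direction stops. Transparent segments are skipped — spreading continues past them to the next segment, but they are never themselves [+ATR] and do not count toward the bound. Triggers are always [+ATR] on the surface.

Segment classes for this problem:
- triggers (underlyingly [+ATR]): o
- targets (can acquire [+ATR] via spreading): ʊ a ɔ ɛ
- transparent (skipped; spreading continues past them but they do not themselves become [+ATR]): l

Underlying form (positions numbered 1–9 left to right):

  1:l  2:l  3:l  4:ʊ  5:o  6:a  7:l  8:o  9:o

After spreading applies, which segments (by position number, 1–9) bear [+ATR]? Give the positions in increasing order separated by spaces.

4 5 6 8 9

From /o/ at 5 rightward: 6 /a/ → [+ATR]; bound reached.
From /o/ at 5 leftward: 4 /ʊ/ → [+ATR]; bound reached.
From /o/ at 8 rightward: 9 /o/ is itself a trigger — this domain ends here.
From /o/ at 8 leftward: 7 /l/ transparent; 6 /a/ → [+ATR]; bound reached.
From /o/ at 9 rightward: word edge.
From /o/ at 9 leftward: 8 /o/ is itself a trigger — this domain ends here.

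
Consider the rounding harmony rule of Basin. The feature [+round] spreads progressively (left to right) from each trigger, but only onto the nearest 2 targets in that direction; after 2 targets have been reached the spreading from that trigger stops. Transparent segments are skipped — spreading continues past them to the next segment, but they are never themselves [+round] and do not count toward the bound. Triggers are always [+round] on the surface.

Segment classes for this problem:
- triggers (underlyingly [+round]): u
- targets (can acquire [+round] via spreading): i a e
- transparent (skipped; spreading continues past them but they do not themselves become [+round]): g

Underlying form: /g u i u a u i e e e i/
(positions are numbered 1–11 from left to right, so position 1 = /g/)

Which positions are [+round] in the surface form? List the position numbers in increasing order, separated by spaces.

From /u/ at 2 rightward: 3 /i/ → [+round]; 4 /u/ is itself a trigger — this domain ends here.
From /u/ at 4 rightward: 5 /a/ → [+round]; 6 /u/ is itself a trigger — this domain ends here.
From /u/ at 6 rightward: 7 /i/ → [+round]; 8 /e/ → [+round]; bound reached.
Targets with no active source: positions 9 10 11 stay [-round].

2 3 4 5 6 7 8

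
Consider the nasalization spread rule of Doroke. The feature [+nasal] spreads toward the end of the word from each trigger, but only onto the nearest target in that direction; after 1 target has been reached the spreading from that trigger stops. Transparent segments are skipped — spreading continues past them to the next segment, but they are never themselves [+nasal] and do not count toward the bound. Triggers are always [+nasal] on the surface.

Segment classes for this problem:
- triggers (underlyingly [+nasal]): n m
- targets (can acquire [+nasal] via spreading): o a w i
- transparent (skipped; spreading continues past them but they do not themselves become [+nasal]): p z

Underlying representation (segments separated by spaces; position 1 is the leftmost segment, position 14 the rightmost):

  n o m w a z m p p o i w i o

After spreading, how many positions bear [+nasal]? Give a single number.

From /n/ at 1 rightward: 2 /o/ → [+nasal]; bound reached.
From /m/ at 3 rightward: 4 /w/ → [+nasal]; bound reached.
From /m/ at 7 rightward: 8 /p/ transparent; 9 /p/ transparent; 10 /o/ → [+nasal]; bound reached.
Targets with no active source: positions 5 11 12 13 14 stay [-nasal].
[+nasal] positions on the surface: 1 2 3 4 7 10.

6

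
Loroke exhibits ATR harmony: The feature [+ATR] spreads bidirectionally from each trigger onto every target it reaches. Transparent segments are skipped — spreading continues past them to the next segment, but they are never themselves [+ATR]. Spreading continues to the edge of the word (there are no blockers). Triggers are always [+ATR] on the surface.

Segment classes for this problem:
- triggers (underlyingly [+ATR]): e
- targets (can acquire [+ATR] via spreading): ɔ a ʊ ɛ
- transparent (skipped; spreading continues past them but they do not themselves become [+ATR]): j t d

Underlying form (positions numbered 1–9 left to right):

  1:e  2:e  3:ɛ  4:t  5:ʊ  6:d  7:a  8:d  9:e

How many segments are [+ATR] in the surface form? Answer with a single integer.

From /e/ at 1 rightward: 2 /e/ is itself a trigger — this domain ends here.
From /e/ at 1 leftward: word edge.
From /e/ at 2 rightward: 3 /ɛ/ → [+ATR]; 4 /t/ transparent; 5 /ʊ/ → [+ATR]; 6 /d/ transparent; 7 /a/ → [+ATR]; 8 /d/ transparent; 9 /e/ is itself a trigger — this domain ends here.
From /e/ at 2 leftward: 1 /e/ is itself a trigger — this domain ends here.
From /e/ at 9 rightward: word edge.
From /e/ at 9 leftward: 8 /d/ transparent; 7 /a/ → [+ATR]; 6 /d/ transparent; 5 /ʊ/ → [+ATR]; 4 /t/ transparent; 3 /ɛ/ → [+ATR]; 2 /e/ is itself a trigger — this domain ends here.
[+ATR] positions on the surface: 1 2 3 5 7 9.

6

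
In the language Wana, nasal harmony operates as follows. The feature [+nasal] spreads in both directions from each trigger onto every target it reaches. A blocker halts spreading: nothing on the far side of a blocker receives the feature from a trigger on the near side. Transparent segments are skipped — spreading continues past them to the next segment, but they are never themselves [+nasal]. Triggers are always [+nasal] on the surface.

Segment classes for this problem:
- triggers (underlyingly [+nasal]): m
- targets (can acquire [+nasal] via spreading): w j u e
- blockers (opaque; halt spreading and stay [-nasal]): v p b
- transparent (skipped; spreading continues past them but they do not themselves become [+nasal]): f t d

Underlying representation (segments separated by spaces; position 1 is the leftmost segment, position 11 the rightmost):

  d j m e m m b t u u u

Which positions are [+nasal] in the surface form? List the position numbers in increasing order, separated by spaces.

From /m/ at 3 rightward: 4 /e/ → [+nasal]; 5 /m/ is itself a trigger — this domain ends here.
From /m/ at 3 leftward: 2 /j/ → [+nasal]; 1 /d/ transparent; word edge.
From /m/ at 5 rightward: 6 /m/ is itself a trigger — this domain ends here.
From /m/ at 5 leftward: 4 /e/ → [+nasal]; 3 /m/ is itself a trigger — this domain ends here.
From /m/ at 6 rightward: 7 /b/ blocks.
From /m/ at 6 leftward: 5 /m/ is itself a trigger — this domain ends here.
Targets with no active source: positions 9 10 11 stay [-nasal].

2 3 4 5 6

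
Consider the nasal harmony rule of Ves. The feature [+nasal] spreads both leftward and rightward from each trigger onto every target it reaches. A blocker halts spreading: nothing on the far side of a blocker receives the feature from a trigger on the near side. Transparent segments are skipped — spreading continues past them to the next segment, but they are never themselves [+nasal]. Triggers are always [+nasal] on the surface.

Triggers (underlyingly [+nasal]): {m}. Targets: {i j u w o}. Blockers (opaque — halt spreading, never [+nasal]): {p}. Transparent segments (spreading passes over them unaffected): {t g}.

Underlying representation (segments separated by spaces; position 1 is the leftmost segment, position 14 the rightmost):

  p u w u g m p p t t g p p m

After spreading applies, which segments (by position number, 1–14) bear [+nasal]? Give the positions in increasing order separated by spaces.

2 3 4 6 14

From /m/ at 6 rightward: 7 /p/ blocks.
From /m/ at 6 leftward: 5 /g/ transparent; 4 /u/ → [+nasal]; 3 /w/ → [+nasal]; 2 /u/ → [+nasal]; 1 /p/ blocks.
From /m/ at 14 rightward: word edge.
From /m/ at 14 leftward: 13 /p/ blocks.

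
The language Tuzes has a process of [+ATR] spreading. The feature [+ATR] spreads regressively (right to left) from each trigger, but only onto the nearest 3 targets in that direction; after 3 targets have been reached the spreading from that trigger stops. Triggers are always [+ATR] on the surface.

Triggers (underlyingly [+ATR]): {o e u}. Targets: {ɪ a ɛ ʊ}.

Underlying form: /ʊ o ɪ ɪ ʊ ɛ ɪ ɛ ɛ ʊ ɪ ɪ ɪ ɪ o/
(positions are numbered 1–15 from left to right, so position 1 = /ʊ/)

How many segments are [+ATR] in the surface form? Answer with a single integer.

6

From /o/ at 2 leftward: 1 /ʊ/ → [+ATR]; word edge.
From /o/ at 15 leftward: 14 /ɪ/ → [+ATR]; 13 /ɪ/ → [+ATR]; 12 /ɪ/ → [+ATR]; bound reached.
Targets with no active source: positions 3 4 5 6 7 8 9 10 11 stay [-ATR].
[+ATR] positions on the surface: 1 2 12 13 14 15.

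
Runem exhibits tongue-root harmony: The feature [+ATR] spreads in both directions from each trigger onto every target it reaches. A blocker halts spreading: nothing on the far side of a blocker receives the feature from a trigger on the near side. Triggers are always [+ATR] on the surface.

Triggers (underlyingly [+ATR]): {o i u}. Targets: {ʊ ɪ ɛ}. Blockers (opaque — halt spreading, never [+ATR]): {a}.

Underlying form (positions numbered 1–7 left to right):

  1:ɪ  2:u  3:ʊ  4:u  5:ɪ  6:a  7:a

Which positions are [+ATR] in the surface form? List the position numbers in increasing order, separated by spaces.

1 2 3 4 5

From /u/ at 2 rightward: 3 /ʊ/ → [+ATR]; 4 /u/ is itself a trigger — this domain ends here.
From /u/ at 2 leftward: 1 /ɪ/ → [+ATR]; word edge.
From /u/ at 4 rightward: 5 /ɪ/ → [+ATR]; 6 /a/ blocks.
From /u/ at 4 leftward: 3 /ʊ/ → [+ATR]; 2 /u/ is itself a trigger — this domain ends here.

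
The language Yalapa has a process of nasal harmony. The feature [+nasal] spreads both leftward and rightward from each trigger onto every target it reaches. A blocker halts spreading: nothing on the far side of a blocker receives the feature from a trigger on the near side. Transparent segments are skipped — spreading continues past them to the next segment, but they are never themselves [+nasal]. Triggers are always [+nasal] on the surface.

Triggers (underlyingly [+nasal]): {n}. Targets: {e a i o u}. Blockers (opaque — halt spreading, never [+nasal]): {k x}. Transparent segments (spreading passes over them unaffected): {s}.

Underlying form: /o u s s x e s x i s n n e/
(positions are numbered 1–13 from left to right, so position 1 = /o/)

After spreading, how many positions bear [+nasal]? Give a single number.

4

From /n/ at 11 rightward: 12 /n/ is itself a trigger — this domain ends here.
From /n/ at 11 leftward: 10 /s/ transparent; 9 /i/ → [+nasal]; 8 /x/ blocks.
From /n/ at 12 rightward: 13 /e/ → [+nasal]; word edge.
From /n/ at 12 leftward: 11 /n/ is itself a trigger — this domain ends here.
Targets with no active source: positions 1 2 6 stay [-nasal].
[+nasal] positions on the surface: 9 11 12 13.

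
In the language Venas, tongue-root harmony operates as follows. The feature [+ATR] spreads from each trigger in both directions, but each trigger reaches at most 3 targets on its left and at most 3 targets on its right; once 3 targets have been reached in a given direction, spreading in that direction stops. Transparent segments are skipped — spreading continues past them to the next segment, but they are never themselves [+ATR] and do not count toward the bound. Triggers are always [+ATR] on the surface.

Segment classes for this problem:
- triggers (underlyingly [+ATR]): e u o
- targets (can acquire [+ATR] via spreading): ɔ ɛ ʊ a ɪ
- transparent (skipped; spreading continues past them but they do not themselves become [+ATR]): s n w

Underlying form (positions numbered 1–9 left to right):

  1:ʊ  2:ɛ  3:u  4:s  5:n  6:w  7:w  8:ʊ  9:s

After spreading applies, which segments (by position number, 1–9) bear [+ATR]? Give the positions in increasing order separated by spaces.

From /u/ at 3 rightward: 4 /s/ transparent; 5 /n/ transparent; 6 /w/ transparent; 7 /w/ transparent; 8 /ʊ/ → [+ATR]; 9 /s/ transparent; word edge.
From /u/ at 3 leftward: 2 /ɛ/ → [+ATR]; 1 /ʊ/ → [+ATR]; word edge.

1 2 3 8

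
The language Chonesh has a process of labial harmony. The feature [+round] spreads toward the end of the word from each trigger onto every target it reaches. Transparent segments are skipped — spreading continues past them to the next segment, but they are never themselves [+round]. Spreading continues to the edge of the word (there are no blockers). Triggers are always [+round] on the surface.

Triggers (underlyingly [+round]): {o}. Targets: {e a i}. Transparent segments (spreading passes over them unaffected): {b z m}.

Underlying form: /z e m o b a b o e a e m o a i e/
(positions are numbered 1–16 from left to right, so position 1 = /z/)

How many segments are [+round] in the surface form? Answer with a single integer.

10

From /o/ at 4 rightward: 5 /b/ transparent; 6 /a/ → [+round]; 7 /b/ transparent; 8 /o/ is itself a trigger — this domain ends here.
From /o/ at 8 rightward: 9 /e/ → [+round]; 10 /a/ → [+round]; 11 /e/ → [+round]; 12 /m/ transparent; 13 /o/ is itself a trigger — this domain ends here.
From /o/ at 13 rightward: 14 /a/ → [+round]; 15 /i/ → [+round]; 16 /e/ → [+round]; word edge.
Target with no active source: position 2 stays [-round].
[+round] positions on the surface: 4 6 8 9 10 11 13 14 15 16.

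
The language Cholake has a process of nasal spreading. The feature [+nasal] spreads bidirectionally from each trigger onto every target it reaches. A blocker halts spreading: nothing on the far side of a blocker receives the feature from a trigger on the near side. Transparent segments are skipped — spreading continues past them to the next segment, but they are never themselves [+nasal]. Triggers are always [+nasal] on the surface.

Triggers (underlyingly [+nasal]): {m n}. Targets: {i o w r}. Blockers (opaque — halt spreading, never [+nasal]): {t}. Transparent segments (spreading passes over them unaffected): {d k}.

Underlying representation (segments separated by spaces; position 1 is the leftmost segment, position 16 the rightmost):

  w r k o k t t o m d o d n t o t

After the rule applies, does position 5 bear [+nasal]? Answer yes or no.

From /m/ at 9 rightward: 10 /d/ transparent; 11 /o/ → [+nasal]; 12 /d/ transparent; 13 /n/ is itself a trigger — this domain ends here.
From /m/ at 9 leftward: 8 /o/ → [+nasal]; 7 /t/ blocks.
From /n/ at 13 rightward: 14 /t/ blocks.
From /n/ at 13 leftward: 12 /d/ transparent; 11 /o/ → [+nasal]; 10 /d/ transparent; 9 /m/ is itself a trigger — this domain ends here.
Targets with no active source: positions 1 2 4 15 stay [-nasal].
[+nasal] positions on the surface: 8 9 11 13.

no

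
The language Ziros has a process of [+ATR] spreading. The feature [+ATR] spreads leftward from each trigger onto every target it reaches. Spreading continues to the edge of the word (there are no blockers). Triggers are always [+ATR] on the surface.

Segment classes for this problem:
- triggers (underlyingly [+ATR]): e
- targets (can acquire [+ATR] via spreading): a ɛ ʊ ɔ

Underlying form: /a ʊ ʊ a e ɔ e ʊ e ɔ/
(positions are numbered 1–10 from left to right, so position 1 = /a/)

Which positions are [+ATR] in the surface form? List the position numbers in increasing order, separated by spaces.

From /e/ at 5 leftward: 4 /a/ → [+ATR]; 3 /ʊ/ → [+ATR]; 2 /ʊ/ → [+ATR]; 1 /a/ → [+ATR]; word edge.
From /e/ at 7 leftward: 6 /ɔ/ → [+ATR]; 5 /e/ is itself a trigger — this domain ends here.
From /e/ at 9 leftward: 8 /ʊ/ → [+ATR]; 7 /e/ is itself a trigger — this domain ends here.
Target with no active source: position 10 stays [-ATR].

1 2 3 4 5 6 7 8 9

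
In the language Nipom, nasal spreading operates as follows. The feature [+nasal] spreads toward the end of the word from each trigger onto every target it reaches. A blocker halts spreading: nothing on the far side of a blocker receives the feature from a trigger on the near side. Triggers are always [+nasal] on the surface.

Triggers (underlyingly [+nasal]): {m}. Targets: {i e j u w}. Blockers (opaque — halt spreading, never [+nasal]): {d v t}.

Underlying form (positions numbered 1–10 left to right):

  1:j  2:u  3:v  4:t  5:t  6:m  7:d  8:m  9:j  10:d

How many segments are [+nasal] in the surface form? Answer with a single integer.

3

From /m/ at 6 rightward: 7 /d/ blocks.
From /m/ at 8 rightward: 9 /j/ → [+nasal]; 10 /d/ blocks.
Targets with no active source: positions 1 2 stay [-nasal].
[+nasal] positions on the surface: 6 8 9.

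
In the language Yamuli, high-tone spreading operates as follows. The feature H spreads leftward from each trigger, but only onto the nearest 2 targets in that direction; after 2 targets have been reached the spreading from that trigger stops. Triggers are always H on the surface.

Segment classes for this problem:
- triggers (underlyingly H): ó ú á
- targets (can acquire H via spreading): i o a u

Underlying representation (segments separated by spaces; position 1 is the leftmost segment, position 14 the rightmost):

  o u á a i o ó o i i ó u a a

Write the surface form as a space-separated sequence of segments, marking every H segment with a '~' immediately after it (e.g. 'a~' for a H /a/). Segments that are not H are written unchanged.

From /á/ at 3 leftward: 2 /u/ → H; 1 /o/ → H; bound reached.
From /ó/ at 7 leftward: 6 /o/ → H; 5 /i/ → H; bound reached.
From /ó/ at 11 leftward: 10 /i/ → H; 9 /i/ → H; bound reached.
Targets with no active source: positions 4 8 12 13 14 stay [-high tone].
H positions on the surface: 1 2 3 5 6 7 9 10 11.

o~ u~ á~ a i~ o~ ó~ o i~ i~ ó~ u a a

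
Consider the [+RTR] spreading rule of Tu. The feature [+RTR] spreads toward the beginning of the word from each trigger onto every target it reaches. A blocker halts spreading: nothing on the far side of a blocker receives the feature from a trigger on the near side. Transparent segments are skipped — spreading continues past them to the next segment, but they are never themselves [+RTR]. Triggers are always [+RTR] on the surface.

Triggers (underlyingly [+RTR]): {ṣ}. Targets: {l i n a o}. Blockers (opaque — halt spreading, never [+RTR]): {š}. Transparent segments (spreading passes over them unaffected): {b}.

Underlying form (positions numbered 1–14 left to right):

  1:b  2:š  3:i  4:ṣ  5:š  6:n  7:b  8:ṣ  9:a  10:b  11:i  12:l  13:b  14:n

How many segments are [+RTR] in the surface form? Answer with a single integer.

4

From /ṣ/ at 4 leftward: 3 /i/ → [+RTR]; 2 /š/ blocks.
From /ṣ/ at 8 leftward: 7 /b/ transparent; 6 /n/ → [+RTR]; 5 /š/ blocks.
Targets with no active source: positions 9 11 12 14 stay [-emphatic].
[+RTR] positions on the surface: 3 4 6 8.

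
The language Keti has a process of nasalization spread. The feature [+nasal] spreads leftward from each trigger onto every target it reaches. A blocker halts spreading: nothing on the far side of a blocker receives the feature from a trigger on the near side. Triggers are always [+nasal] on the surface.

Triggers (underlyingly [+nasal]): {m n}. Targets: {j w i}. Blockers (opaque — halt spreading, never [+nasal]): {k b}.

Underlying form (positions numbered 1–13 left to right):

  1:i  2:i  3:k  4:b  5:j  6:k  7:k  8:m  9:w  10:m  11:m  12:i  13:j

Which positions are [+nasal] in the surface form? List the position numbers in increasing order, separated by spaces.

8 9 10 11

From /m/ at 8 leftward: 7 /k/ blocks.
From /m/ at 10 leftward: 9 /w/ → [+nasal]; 8 /m/ is itself a trigger — this domain ends here.
From /m/ at 11 leftward: 10 /m/ is itself a trigger — this domain ends here.
Targets with no active source: positions 1 2 5 12 13 stay [-nasal].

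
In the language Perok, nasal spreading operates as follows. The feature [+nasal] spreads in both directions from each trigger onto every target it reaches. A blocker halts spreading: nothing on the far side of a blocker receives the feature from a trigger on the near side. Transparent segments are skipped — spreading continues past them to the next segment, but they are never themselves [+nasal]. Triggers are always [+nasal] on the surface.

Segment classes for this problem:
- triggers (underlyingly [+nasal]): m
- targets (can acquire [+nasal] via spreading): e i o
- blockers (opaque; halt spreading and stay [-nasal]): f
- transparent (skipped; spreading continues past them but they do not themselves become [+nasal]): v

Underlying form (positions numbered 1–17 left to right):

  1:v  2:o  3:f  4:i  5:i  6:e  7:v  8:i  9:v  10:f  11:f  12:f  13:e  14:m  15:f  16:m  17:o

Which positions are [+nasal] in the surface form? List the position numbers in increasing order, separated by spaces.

13 14 16 17

From /m/ at 14 rightward: 15 /f/ blocks.
From /m/ at 14 leftward: 13 /e/ → [+nasal]; 12 /f/ blocks.
From /m/ at 16 rightward: 17 /o/ → [+nasal]; word edge.
From /m/ at 16 leftward: 15 /f/ blocks.
Targets with no active source: positions 2 4 5 6 8 stay [-nasal].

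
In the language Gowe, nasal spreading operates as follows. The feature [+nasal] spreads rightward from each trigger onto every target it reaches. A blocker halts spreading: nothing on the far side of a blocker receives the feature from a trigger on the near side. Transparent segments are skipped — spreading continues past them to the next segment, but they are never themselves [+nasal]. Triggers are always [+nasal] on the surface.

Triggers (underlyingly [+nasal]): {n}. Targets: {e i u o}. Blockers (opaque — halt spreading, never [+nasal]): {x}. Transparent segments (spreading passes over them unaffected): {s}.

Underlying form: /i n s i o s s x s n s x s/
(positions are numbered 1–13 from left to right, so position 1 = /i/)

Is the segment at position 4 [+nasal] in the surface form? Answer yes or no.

From /n/ at 2 rightward: 3 /s/ transparent; 4 /i/ → [+nasal]; 5 /o/ → [+nasal]; 6 /s/ transparent; 7 /s/ transparent; 8 /x/ blocks.
From /n/ at 10 rightward: 11 /s/ transparent; 12 /x/ blocks.
Target with no active source: position 1 stays [-nasal].
[+nasal] positions on the surface: 2 4 5 10.

yes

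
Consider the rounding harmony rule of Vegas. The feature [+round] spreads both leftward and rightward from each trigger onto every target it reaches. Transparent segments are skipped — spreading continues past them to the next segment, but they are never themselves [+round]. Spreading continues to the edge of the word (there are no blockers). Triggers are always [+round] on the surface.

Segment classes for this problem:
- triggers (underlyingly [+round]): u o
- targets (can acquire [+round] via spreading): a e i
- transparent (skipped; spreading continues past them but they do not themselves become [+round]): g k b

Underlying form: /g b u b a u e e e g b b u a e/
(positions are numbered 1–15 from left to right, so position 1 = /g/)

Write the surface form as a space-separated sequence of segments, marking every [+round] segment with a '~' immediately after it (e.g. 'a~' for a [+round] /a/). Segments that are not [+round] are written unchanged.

From /u/ at 3 rightward: 4 /b/ transparent; 5 /a/ → [+round]; 6 /u/ is itself a trigger — this domain ends here.
From /u/ at 3 leftward: 2 /b/ transparent; 1 /g/ transparent; word edge.
From /u/ at 6 rightward: 7 /e/ → [+round]; 8 /e/ → [+round]; 9 /e/ → [+round]; 10 /g/ transparent; 11 /b/ transparent; 12 /b/ transparent; 13 /u/ is itself a trigger — this domain ends here.
From /u/ at 6 leftward: 5 /a/ → [+round]; 4 /b/ transparent; 3 /u/ is itself a trigger — this domain ends here.
From /u/ at 13 rightward: 14 /a/ → [+round]; 15 /e/ → [+round]; word edge.
From /u/ at 13 leftward: 12 /b/ transparent; 11 /b/ transparent; 10 /g/ transparent; 9 /e/ → [+round]; 8 /e/ → [+round]; 7 /e/ → [+round]; 6 /u/ is itself a trigger — this domain ends here.
[+round] positions on the surface: 3 5 6 7 8 9 13 14 15.

g b u~ b a~ u~ e~ e~ e~ g b b u~ a~ e~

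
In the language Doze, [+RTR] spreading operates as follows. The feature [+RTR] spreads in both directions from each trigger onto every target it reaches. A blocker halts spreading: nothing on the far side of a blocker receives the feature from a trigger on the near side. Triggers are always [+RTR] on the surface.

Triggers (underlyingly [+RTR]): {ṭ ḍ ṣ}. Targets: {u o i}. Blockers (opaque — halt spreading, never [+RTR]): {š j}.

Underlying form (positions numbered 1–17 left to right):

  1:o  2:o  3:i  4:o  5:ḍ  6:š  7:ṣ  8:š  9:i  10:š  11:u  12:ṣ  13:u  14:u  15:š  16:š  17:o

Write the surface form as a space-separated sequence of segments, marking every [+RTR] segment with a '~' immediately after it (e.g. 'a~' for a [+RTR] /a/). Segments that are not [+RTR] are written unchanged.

o~ o~ i~ o~ ḍ~ š ṣ~ š i š u~ ṣ~ u~ u~ š š o

From /ḍ/ at 5 rightward: 6 /š/ blocks.
From /ḍ/ at 5 leftward: 4 /o/ → [+RTR]; 3 /i/ → [+RTR]; 2 /o/ → [+RTR]; 1 /o/ → [+RTR]; word edge.
From /ṣ/ at 7 rightward: 8 /š/ blocks.
From /ṣ/ at 7 leftward: 6 /š/ blocks.
From /ṣ/ at 12 rightward: 13 /u/ → [+RTR]; 14 /u/ → [+RTR]; 15 /š/ blocks.
From /ṣ/ at 12 leftward: 11 /u/ → [+RTR]; 10 /š/ blocks.
Targets with no active source: positions 9 17 stay [-emphatic].
[+RTR] positions on the surface: 1 2 3 4 5 7 11 12 13 14.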